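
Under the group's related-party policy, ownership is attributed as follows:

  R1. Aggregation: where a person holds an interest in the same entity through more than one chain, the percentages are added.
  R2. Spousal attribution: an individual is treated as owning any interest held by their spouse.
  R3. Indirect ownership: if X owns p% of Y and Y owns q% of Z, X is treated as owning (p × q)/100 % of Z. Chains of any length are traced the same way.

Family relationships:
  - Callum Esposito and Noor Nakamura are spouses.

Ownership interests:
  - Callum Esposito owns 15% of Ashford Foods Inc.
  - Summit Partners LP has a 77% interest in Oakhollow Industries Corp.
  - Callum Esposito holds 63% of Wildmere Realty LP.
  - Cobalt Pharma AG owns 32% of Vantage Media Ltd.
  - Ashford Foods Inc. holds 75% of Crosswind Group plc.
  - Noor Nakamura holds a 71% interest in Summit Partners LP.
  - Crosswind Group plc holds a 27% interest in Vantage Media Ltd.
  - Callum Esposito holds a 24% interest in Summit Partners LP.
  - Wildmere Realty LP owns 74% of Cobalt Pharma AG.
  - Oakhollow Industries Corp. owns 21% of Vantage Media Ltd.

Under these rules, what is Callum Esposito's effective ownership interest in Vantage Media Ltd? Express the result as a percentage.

33.3174%

By spousal attribution (R2), Callum Esposito is treated as also owning Noor Nakamura's interest in Summit Partners LP, giving 24% + 71% = 95%.
Chain via Ashford Foods Inc. → Crosswind Group plc (R3): 15% × 75% × 27% = 3.0375% of Vantage Media Ltd.
Chain via Wildmere Realty LP → Cobalt Pharma AG (R3): 63% × 74% × 32% = 14.9184% of Vantage Media Ltd.
Chain via Summit Partners LP → Oakhollow Industries Corp. (R3): 95% × 77% × 21% = 15.3615% of Vantage Media Ltd.
Aggregating (R1): 3.0375% + 14.9184% + 15.3615% = 33.3174%.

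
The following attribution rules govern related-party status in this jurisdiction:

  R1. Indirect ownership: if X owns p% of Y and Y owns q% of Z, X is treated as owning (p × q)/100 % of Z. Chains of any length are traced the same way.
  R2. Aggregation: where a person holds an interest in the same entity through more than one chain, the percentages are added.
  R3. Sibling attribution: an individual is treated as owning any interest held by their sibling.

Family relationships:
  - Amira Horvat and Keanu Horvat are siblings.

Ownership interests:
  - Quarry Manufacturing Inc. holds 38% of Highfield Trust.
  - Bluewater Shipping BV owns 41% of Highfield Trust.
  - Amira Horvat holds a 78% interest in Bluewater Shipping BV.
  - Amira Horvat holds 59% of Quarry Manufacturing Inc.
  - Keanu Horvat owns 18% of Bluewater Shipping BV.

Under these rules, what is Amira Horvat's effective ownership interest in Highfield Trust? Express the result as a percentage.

61.78%

By sibling attribution (R3), Amira Horvat is treated as also owning Keanu Horvat's interest in Bluewater Shipping BV, giving 78% + 18% = 96%.
Chain via Bluewater Shipping BV (R1): 96% × 41% = 39.36% of Highfield Trust.
Chain via Quarry Manufacturing Inc. (R1): 59% × 38% = 22.42% of Highfield Trust.
Aggregating (R2): 39.36% + 22.42% = 61.78%.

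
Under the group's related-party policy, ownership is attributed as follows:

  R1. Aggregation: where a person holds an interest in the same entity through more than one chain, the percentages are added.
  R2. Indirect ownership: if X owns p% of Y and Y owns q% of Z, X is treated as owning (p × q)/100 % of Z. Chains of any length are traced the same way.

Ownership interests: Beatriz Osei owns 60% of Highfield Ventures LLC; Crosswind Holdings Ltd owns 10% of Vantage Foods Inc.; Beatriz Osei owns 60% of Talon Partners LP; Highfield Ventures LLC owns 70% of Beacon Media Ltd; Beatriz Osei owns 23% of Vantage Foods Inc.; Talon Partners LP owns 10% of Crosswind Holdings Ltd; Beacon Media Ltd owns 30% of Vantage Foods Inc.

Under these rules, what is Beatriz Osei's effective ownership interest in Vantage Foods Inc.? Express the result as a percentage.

36.2%

Chain via Highfield Ventures LLC → Beacon Media Ltd (R2): 60% × 70% × 30% = 12.6% of Vantage Foods Inc.
Chain via Talon Partners LP → Crosswind Holdings Ltd (R2): 60% × 10% × 10% = 0.6% of Vantage Foods Inc.
Direct interest in Vantage Foods Inc: 23%.
Aggregating (R1): 12.6% + 0.6% + 23% = 36.2%.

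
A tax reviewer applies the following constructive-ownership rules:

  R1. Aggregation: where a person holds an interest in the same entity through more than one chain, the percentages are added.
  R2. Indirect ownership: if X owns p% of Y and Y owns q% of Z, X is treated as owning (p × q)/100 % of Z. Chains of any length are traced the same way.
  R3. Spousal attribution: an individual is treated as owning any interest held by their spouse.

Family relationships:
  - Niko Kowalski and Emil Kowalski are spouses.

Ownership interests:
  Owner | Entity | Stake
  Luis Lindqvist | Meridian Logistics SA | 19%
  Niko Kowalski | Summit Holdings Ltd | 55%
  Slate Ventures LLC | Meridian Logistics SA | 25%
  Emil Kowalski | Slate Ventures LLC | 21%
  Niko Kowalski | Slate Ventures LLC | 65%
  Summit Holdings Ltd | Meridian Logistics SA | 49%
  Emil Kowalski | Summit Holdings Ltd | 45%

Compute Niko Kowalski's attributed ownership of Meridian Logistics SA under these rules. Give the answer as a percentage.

70.5%

By spousal attribution (R3), Niko Kowalski is treated as also owning Emil Kowalski's interest in Summit Holdings Ltd, giving 55% + 45% = 100%.
By spousal attribution (R3), Niko Kowalski is treated as also owning Emil Kowalski's interest in Slate Ventures LLC, giving 65% + 21% = 86%.
Chain via Summit Holdings Ltd (R2): 100% × 49% = 49% of Meridian Logistics SA.
Chain via Slate Ventures LLC (R2): 86% × 25% = 21.5% of Meridian Logistics SA.
Aggregating (R1): 49% + 21.5% = 70.5%.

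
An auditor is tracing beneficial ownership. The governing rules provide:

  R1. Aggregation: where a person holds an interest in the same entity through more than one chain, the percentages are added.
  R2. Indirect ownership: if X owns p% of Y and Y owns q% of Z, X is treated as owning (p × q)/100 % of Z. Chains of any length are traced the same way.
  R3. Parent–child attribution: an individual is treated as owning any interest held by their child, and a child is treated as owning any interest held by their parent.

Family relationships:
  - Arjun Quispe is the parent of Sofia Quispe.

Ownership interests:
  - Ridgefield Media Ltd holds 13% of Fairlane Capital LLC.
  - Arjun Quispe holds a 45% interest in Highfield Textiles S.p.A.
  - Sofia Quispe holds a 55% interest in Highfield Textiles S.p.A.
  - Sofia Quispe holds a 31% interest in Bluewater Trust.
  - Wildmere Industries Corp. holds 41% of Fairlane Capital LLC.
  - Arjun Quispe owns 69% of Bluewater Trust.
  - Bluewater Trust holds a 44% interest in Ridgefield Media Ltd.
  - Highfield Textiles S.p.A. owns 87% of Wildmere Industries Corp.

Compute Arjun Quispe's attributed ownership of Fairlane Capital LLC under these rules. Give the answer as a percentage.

By parent–child attribution (R3), Arjun Quispe is treated as also owning Sofia Quispe's interest in Highfield Textiles S.p.A, giving 45% + 55% = 100%.
By parent–child attribution (R3), Arjun Quispe is treated as also owning Sofia Quispe's interest in Bluewater Trust, giving 69% + 31% = 100%.
Chain via Highfield Textiles S.p.A. → Wildmere Industries Corp. (R2): 100% × 87% × 41% = 35.67% of Fairlane Capital LLC.
Chain via Bluewater Trust → Ridgefield Media Ltd (R2): 100% × 44% × 13% = 5.72% of Fairlane Capital LLC.
Aggregating (R1): 35.67% + 5.72% = 41.39%.

41.39%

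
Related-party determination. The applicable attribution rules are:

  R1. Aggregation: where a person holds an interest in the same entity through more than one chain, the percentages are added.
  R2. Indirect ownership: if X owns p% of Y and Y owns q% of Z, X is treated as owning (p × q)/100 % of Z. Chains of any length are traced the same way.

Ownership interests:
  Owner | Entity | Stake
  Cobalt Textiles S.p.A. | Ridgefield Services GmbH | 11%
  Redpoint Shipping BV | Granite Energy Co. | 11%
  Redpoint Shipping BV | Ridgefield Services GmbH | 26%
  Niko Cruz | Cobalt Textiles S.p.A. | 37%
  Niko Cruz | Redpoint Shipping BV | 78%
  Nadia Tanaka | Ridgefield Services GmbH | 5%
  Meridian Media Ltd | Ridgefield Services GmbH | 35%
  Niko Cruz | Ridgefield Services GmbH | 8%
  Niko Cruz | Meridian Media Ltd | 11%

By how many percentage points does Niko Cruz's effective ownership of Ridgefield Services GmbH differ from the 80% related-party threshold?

Chain via Meridian Media Ltd (R2): 11% × 35% = 3.85% of Ridgefield Services GmbH.
Chain via Cobalt Textiles S.p.A. (R2): 37% × 11% = 4.07% of Ridgefield Services GmbH.
Chain via Redpoint Shipping BV (R2): 78% × 26% = 20.28% of Ridgefield Services GmbH.
Direct interest in Ridgefield Services GmbH: 8%.
Aggregating (R1): 3.85% + 4.07% + 20.28% + 8% = 36.2%.
36.2% falls short of the 80% threshold by 43.8 percentage points.

43.8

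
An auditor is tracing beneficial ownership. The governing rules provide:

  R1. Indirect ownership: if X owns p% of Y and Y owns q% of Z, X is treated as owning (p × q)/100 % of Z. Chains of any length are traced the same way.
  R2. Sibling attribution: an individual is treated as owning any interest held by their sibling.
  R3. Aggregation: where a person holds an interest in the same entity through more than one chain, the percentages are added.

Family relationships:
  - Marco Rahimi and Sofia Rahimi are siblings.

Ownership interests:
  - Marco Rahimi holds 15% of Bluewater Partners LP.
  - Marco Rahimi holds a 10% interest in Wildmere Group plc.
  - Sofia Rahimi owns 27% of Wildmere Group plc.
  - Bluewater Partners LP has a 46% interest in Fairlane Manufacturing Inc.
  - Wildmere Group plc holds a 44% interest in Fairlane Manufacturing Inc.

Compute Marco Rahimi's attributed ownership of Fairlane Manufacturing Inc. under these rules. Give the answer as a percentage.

23.18%

By sibling attribution (R2), Marco Rahimi is treated as also owning Sofia Rahimi's interest in Wildmere Group plc, giving 10% + 27% = 37%.
Chain via Bluewater Partners LP (R1): 15% × 46% = 6.9% of Fairlane Manufacturing Inc.
Chain via Wildmere Group plc (R1): 37% × 44% = 16.28% of Fairlane Manufacturing Inc.
Aggregating (R3): 6.9% + 16.28% = 23.18%.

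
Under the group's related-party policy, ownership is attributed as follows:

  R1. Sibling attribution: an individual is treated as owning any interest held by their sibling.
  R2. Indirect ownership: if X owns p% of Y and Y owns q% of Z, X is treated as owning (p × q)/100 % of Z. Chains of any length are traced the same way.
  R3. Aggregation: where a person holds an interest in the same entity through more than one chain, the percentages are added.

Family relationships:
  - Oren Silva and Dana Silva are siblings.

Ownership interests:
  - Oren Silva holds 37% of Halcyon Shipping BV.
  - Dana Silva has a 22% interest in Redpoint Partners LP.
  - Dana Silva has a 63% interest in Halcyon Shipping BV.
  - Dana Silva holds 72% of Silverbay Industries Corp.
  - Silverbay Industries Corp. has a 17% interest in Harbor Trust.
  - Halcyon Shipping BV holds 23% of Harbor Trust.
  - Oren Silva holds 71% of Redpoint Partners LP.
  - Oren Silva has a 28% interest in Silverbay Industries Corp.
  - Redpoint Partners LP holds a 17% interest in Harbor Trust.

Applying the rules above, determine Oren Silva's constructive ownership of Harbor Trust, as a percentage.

By sibling attribution (R1), Oren Silva is treated as also owning Dana Silva's interest in Halcyon Shipping BV, giving 37% + 63% = 100%.
By sibling attribution (R1), Oren Silva is treated as also owning Dana Silva's interest in Silverbay Industries Corp, giving 28% + 72% = 100%.
By sibling attribution (R1), Oren Silva is treated as also owning Dana Silva's interest in Redpoint Partners LP, giving 71% + 22% = 93%.
Chain via Halcyon Shipping BV (R2): 100% × 23% = 23% of Harbor Trust.
Chain via Silverbay Industries Corp. (R2): 100% × 17% = 17% of Harbor Trust.
Chain via Redpoint Partners LP (R2): 93% × 17% = 15.81% of Harbor Trust.
Aggregating (R3): 23% + 17% + 15.81% = 55.81%.

55.81%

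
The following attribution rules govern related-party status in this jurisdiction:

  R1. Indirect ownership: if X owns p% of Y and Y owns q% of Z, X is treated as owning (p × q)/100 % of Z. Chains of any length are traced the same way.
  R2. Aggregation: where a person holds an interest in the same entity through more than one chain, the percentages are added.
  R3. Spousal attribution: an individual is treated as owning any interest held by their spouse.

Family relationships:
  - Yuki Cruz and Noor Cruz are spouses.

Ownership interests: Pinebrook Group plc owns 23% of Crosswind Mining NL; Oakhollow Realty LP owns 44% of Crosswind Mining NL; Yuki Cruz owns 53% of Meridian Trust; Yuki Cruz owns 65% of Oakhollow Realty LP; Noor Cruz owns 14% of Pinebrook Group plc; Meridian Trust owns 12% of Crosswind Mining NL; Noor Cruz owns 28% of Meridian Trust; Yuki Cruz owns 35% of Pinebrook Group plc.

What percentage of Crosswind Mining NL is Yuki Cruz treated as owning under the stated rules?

49.59%

By spousal attribution (R3), Yuki Cruz is treated as also owning Noor Cruz's interest in Pinebrook Group plc, giving 35% + 14% = 49%.
By spousal attribution (R3), Yuki Cruz is treated as also owning Noor Cruz's interest in Meridian Trust, giving 53% + 28% = 81%.
Chain via Oakhollow Realty LP (R1): 65% × 44% = 28.6% of Crosswind Mining NL.
Chain via Pinebrook Group plc (R1): 49% × 23% = 11.27% of Crosswind Mining NL.
Chain via Meridian Trust (R1): 81% × 12% = 9.72% of Crosswind Mining NL.
Aggregating (R2): 28.6% + 11.27% + 9.72% = 49.59%.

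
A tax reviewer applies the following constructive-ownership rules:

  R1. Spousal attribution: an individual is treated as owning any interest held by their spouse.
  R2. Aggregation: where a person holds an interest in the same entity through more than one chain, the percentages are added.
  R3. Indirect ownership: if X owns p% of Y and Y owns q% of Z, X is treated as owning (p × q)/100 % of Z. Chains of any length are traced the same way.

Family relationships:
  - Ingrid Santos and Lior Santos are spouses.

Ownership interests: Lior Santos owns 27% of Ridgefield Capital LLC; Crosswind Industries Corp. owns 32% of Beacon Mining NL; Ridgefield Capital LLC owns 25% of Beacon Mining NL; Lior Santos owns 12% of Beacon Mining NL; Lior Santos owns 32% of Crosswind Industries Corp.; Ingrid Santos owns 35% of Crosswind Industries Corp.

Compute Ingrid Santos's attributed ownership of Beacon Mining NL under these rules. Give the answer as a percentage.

By spousal attribution (R1), Ingrid Santos is treated as also owning Lior Santos's interest in Crosswind Industries Corp, giving 35% + 32% = 67%.
By spousal attribution (R1), Ingrid Santos is treated as owning Lior Santos's 27% interest in Ridgefield Capital LLC.
By spousal attribution (R1), Ingrid Santos is treated as owning Lior Santos's 12% interest in Beacon Mining NL.
Chain via Crosswind Industries Corp. (R3): 67% × 32% = 21.44% of Beacon Mining NL.
Chain via Ridgefield Capital LLC (R3): 27% × 25% = 6.75% of Beacon Mining NL.
Direct interest in Beacon Mining NL: 12%.
Aggregating (R2): 21.44% + 6.75% + 12% = 40.19%.

40.19%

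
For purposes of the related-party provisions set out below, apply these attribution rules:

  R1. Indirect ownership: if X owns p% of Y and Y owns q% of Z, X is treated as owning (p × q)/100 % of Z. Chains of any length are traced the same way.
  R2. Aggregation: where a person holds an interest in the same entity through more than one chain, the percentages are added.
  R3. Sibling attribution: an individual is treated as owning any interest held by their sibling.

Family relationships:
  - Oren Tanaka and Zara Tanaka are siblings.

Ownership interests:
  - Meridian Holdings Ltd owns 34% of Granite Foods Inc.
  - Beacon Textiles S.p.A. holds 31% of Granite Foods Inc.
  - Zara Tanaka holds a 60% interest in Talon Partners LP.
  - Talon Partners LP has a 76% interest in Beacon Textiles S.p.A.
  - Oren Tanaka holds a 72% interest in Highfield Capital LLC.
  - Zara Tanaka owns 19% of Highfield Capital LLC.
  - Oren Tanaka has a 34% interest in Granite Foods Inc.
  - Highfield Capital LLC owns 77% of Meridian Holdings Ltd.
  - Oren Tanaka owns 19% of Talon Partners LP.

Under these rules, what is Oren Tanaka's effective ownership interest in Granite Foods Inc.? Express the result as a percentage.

By sibling attribution (R3), Oren Tanaka is treated as also owning Zara Tanaka's interest in Highfield Capital LLC, giving 72% + 19% = 91%.
By sibling attribution (R3), Oren Tanaka is treated as also owning Zara Tanaka's interest in Talon Partners LP, giving 19% + 60% = 79%.
Chain via Highfield Capital LLC → Meridian Holdings Ltd (R1): 91% × 77% × 34% = 23.8238% of Granite Foods Inc.
Chain via Talon Partners LP → Beacon Textiles S.p.A. (R1): 79% × 76% × 31% = 18.6124% of Granite Foods Inc.
Direct interest in Granite Foods Inc: 34%.
Aggregating (R2): 23.8238% + 18.6124% + 34% = 76.4362%.

76.4362%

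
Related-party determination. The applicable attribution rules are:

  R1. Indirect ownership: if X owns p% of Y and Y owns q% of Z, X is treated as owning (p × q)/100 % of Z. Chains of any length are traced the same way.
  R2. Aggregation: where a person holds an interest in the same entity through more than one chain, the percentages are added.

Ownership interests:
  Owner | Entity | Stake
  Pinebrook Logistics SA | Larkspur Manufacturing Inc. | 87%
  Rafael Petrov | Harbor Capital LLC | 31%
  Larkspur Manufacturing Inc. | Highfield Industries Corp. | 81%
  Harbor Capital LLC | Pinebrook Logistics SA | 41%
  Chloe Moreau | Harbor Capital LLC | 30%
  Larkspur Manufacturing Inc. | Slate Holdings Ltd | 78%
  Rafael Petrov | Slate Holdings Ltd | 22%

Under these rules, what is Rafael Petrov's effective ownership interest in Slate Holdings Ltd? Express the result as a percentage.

30.625006%

Chain via Harbor Capital LLC → Pinebrook Logistics SA → Larkspur Manufacturing Inc. (R1): 31% × 41% × 87% × 78% = 8.625006% of Slate Holdings Ltd.
Direct interest in Slate Holdings Ltd: 22%.
Aggregating (R2): 8.625006% + 22% = 30.625006%.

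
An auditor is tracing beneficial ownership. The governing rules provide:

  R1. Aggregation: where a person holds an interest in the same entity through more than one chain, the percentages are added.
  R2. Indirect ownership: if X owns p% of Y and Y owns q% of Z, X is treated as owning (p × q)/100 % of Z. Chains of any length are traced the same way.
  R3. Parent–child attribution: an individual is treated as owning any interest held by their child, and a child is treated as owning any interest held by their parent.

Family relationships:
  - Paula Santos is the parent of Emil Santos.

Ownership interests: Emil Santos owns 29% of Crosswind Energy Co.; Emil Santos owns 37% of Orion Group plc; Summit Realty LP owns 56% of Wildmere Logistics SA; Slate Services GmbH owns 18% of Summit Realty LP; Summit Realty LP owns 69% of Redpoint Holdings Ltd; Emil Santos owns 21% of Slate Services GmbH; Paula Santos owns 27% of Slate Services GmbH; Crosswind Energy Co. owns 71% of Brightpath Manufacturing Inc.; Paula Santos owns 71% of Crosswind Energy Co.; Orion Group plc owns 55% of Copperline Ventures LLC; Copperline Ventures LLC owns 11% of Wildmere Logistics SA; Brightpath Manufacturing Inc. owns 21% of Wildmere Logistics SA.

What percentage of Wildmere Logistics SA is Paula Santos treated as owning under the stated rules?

By parent–child attribution (R3), Paula Santos is treated as also owning Emil Santos's interest in Slate Services GmbH, giving 27% + 21% = 48%.
By parent–child attribution (R3), Paula Santos is treated as also owning Emil Santos's interest in Crosswind Energy Co, giving 71% + 29% = 100%.
By parent–child attribution (R3), Paula Santos is treated as owning Emil Santos's 37% interest in Orion Group plc.
Chain via Slate Services GmbH → Summit Realty LP (R2): 48% × 18% × 56% = 4.8384% of Wildmere Logistics SA.
Chain via Crosswind Energy Co. → Brightpath Manufacturing Inc. (R2): 100% × 71% × 21% = 14.91% of Wildmere Logistics SA.
Chain via Orion Group plc → Copperline Ventures LLC (R2): 37% × 55% × 11% = 2.2385% of Wildmere Logistics SA.
Aggregating (R1): 4.8384% + 14.91% + 2.2385% = 21.9869%.

21.9869%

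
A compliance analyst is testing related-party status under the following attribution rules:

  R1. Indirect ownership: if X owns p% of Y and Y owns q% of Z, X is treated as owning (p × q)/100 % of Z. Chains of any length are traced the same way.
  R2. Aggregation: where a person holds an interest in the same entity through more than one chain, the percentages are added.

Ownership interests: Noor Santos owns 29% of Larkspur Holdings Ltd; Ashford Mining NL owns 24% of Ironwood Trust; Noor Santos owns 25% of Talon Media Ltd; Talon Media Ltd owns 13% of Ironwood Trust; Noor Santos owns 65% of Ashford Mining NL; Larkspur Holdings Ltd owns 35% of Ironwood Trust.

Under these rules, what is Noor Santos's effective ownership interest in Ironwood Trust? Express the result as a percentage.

29%

Chain via Larkspur Holdings Ltd (R1): 29% × 35% = 10.15% of Ironwood Trust.
Chain via Talon Media Ltd (R1): 25% × 13% = 3.25% of Ironwood Trust.
Chain via Ashford Mining NL (R1): 65% × 24% = 15.6% of Ironwood Trust.
Aggregating (R2): 10.15% + 3.25% + 15.6% = 29%.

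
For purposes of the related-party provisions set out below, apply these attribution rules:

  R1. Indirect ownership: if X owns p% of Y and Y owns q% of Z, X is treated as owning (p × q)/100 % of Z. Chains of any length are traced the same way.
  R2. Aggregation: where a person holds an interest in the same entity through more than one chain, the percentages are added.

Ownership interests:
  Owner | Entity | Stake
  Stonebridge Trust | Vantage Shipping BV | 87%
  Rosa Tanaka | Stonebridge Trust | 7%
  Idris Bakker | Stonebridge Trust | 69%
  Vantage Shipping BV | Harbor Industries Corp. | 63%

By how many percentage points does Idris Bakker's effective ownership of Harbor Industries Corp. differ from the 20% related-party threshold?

17.8189

Chain via Stonebridge Trust → Vantage Shipping BV (R1): 69% × 87% × 63% = 37.8189% of Harbor Industries Corp.
37.8189% exceeds the 20% threshold by 17.8189 percentage points.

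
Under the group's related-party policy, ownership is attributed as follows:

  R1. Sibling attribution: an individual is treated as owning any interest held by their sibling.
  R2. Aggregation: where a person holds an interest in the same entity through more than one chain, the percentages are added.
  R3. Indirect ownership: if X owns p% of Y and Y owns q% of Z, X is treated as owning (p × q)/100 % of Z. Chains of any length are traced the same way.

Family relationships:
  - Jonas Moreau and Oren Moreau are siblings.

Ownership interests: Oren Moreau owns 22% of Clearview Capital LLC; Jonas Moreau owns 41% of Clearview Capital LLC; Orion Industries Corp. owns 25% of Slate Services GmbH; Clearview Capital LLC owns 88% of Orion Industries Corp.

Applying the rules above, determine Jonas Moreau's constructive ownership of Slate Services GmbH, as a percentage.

By sibling attribution (R1), Jonas Moreau is treated as also owning Oren Moreau's interest in Clearview Capital LLC, giving 41% + 22% = 63%.
Chain via Clearview Capital LLC → Orion Industries Corp. (R3): 63% × 88% × 25% = 13.86% of Slate Services GmbH.

13.86%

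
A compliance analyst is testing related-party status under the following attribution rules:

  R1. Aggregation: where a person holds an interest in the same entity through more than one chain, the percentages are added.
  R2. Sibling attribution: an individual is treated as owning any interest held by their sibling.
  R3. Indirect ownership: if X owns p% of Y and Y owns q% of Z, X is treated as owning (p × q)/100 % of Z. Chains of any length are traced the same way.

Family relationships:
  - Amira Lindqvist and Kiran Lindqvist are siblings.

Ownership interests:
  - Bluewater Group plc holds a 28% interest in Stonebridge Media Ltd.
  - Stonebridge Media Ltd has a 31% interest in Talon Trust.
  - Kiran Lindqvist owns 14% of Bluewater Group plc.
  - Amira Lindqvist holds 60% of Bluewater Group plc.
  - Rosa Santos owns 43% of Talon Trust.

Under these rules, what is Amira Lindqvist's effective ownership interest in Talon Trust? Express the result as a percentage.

By sibling attribution (R2), Amira Lindqvist is treated as also owning Kiran Lindqvist's interest in Bluewater Group plc, giving 60% + 14% = 74%.
Chain via Bluewater Group plc → Stonebridge Media Ltd (R3): 74% × 28% × 31% = 6.4232% of Talon Trust.

6.4232%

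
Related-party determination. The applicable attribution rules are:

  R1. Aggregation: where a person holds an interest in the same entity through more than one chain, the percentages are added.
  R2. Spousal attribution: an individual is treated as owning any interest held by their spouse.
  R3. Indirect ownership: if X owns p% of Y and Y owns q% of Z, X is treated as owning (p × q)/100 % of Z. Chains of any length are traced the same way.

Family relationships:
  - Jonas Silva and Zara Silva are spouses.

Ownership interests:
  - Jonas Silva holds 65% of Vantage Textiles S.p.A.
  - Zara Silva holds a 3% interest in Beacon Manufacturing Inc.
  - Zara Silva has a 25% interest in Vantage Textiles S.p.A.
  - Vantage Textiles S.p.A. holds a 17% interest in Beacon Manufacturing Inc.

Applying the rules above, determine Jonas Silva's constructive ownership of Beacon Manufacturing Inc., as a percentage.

By spousal attribution (R2), Jonas Silva is treated as also owning Zara Silva's interest in Vantage Textiles S.p.A, giving 65% + 25% = 90%.
By spousal attribution (R2), Jonas Silva is treated as owning Zara Silva's 3% interest in Beacon Manufacturing Inc.
Chain via Vantage Textiles S.p.A. (R3): 90% × 17% = 15.3% of Beacon Manufacturing Inc.
Direct interest in Beacon Manufacturing Inc: 3%.
Aggregating (R1): 15.3% + 3% = 18.3%.

18.3%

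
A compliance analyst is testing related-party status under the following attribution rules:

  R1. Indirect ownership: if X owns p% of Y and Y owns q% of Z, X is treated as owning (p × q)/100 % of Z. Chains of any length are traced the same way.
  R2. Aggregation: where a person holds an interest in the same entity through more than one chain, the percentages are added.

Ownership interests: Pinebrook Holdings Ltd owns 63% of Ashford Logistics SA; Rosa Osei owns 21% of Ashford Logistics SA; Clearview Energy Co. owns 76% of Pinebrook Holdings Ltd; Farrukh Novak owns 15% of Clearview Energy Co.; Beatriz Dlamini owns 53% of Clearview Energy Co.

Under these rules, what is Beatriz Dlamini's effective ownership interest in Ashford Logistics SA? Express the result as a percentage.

25.3764%

Chain via Clearview Energy Co. → Pinebrook Holdings Ltd (R1): 53% × 76% × 63% = 25.3764% of Ashford Logistics SA.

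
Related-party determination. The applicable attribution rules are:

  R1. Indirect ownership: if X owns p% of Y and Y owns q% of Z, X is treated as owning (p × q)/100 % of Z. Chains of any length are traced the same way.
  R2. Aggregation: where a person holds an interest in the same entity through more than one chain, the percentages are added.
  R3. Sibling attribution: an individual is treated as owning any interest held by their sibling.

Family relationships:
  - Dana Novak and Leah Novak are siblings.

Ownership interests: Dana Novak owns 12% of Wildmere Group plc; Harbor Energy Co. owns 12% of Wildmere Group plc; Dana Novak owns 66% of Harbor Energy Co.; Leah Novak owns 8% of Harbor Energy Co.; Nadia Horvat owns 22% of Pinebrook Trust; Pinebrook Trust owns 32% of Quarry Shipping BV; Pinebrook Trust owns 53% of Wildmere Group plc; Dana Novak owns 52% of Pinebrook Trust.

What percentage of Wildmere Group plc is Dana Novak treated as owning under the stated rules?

By sibling attribution (R3), Dana Novak is treated as also owning Leah Novak's interest in Harbor Energy Co, giving 66% + 8% = 74%.
Chain via Pinebrook Trust (R1): 52% × 53% = 27.56% of Wildmere Group plc.
Chain via Harbor Energy Co. (R1): 74% × 12% = 8.88% of Wildmere Group plc.
Direct interest in Wildmere Group plc: 12%.
Aggregating (R2): 27.56% + 8.88% + 12% = 48.44%.

48.44%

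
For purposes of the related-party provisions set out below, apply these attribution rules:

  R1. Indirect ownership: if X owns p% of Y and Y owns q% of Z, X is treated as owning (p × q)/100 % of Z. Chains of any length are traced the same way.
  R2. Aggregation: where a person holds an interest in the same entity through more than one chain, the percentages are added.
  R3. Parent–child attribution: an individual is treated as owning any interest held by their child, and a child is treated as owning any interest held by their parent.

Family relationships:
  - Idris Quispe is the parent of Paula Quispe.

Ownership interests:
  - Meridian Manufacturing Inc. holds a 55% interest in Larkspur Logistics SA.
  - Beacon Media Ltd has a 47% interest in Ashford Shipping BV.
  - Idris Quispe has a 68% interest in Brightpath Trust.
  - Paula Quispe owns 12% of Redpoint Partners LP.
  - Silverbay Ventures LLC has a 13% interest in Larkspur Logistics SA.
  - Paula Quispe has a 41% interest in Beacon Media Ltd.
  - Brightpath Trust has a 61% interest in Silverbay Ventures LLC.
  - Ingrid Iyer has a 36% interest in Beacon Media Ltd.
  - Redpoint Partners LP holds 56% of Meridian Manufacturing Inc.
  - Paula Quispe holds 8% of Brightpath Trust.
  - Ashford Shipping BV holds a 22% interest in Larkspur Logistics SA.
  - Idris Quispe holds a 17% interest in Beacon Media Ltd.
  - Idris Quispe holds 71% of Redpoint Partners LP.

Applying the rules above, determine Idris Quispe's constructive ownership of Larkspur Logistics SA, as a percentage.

By parent–child attribution (R3), Idris Quispe is treated as also owning Paula Quispe's interest in Redpoint Partners LP, giving 71% + 12% = 83%.
By parent–child attribution (R3), Idris Quispe is treated as also owning Paula Quispe's interest in Brightpath Trust, giving 68% + 8% = 76%.
By parent–child attribution (R3), Idris Quispe is treated as also owning Paula Quispe's interest in Beacon Media Ltd, giving 17% + 41% = 58%.
Chain via Redpoint Partners LP → Meridian Manufacturing Inc. (R1): 83% × 56% × 55% = 25.564% of Larkspur Logistics SA.
Chain via Brightpath Trust → Silverbay Ventures LLC (R1): 76% × 61% × 13% = 6.0268% of Larkspur Logistics SA.
Chain via Beacon Media Ltd → Ashford Shipping BV (R1): 58% × 47% × 22% = 5.9972% of Larkspur Logistics SA.
Aggregating (R2): 25.564% + 6.0268% + 5.9972% = 37.588%.

37.588%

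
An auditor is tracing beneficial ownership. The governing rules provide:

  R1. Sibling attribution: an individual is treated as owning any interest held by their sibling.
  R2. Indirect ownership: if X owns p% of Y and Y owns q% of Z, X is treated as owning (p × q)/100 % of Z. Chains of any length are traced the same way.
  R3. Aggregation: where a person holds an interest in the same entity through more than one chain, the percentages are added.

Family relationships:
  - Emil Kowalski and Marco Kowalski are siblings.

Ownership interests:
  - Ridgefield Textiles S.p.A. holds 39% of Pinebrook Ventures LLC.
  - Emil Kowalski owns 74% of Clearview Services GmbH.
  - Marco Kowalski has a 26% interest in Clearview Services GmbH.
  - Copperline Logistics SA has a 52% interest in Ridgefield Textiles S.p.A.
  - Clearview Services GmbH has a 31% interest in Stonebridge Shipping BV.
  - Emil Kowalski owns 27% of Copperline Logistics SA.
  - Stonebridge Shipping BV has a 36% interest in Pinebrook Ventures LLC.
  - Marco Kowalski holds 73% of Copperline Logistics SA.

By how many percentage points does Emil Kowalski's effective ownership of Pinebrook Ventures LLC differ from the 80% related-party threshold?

By sibling attribution (R1), Emil Kowalski is treated as also owning Marco Kowalski's interest in Clearview Services GmbH, giving 74% + 26% = 100%.
By sibling attribution (R1), Emil Kowalski is treated as also owning Marco Kowalski's interest in Copperline Logistics SA, giving 27% + 73% = 100%.
Chain via Clearview Services GmbH → Stonebridge Shipping BV (R2): 100% × 31% × 36% = 11.16% of Pinebrook Ventures LLC.
Chain via Copperline Logistics SA → Ridgefield Textiles S.p.A. (R2): 100% × 52% × 39% = 20.28% of Pinebrook Ventures LLC.
Aggregating (R3): 11.16% + 20.28% = 31.44%.
31.44% falls short of the 80% threshold by 48.56 percentage points.

48.56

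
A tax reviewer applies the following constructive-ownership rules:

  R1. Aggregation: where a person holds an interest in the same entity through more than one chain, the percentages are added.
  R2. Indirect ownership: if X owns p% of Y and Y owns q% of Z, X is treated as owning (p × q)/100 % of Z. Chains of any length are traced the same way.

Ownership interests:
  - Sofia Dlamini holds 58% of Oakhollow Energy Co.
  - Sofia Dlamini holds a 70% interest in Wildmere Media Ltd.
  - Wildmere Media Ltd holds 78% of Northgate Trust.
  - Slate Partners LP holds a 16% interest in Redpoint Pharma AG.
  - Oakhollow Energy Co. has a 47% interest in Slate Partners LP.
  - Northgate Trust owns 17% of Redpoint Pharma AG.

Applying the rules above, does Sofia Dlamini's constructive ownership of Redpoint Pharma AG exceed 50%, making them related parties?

Chain via Oakhollow Energy Co. → Slate Partners LP (R2): 58% × 47% × 16% = 4.3616% of Redpoint Pharma AG.
Chain via Wildmere Media Ltd → Northgate Trust (R2): 70% × 78% × 17% = 9.282% of Redpoint Pharma AG.
Aggregating (R1): 4.3616% + 9.282% = 13.6436%.
13.6436% does not exceed the 50% threshold, so Sofia is not a related party to Redpoint Pharma AG.

No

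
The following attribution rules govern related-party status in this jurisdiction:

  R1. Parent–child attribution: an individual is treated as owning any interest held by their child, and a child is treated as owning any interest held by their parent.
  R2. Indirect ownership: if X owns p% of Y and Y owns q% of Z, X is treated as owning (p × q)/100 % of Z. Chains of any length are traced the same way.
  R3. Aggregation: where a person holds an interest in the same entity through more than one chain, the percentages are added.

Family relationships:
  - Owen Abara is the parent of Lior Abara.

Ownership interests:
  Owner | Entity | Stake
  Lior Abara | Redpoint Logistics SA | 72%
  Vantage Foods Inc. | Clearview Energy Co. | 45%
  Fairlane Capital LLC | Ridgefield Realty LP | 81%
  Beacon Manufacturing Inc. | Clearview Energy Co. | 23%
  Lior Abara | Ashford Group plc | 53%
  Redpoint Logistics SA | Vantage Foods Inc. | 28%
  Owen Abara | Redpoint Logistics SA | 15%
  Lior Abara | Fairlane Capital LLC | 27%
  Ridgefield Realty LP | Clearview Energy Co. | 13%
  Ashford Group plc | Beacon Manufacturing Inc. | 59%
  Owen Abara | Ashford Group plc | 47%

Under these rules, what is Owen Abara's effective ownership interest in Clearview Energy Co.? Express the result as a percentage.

By parent–child attribution (R1), Owen Abara is treated as also owning Lior Abara's interest in Redpoint Logistics SA, giving 15% + 72% = 87%.
By parent–child attribution (R1), Owen Abara is treated as also owning Lior Abara's interest in Ashford Group plc, giving 47% + 53% = 100%.
By parent–child attribution (R1), Owen Abara is treated as owning Lior Abara's 27% interest in Fairlane Capital LLC.
Chain via Redpoint Logistics SA → Vantage Foods Inc. (R2): 87% × 28% × 45% = 10.962% of Clearview Energy Co.
Chain via Ashford Group plc → Beacon Manufacturing Inc. (R2): 100% × 59% × 23% = 13.57% of Clearview Energy Co.
Chain via Fairlane Capital LLC → Ridgefield Realty LP (R2): 27% × 81% × 13% = 2.8431% of Clearview Energy Co.
Aggregating (R3): 10.962% + 13.57% + 2.8431% = 27.3751%.

27.3751%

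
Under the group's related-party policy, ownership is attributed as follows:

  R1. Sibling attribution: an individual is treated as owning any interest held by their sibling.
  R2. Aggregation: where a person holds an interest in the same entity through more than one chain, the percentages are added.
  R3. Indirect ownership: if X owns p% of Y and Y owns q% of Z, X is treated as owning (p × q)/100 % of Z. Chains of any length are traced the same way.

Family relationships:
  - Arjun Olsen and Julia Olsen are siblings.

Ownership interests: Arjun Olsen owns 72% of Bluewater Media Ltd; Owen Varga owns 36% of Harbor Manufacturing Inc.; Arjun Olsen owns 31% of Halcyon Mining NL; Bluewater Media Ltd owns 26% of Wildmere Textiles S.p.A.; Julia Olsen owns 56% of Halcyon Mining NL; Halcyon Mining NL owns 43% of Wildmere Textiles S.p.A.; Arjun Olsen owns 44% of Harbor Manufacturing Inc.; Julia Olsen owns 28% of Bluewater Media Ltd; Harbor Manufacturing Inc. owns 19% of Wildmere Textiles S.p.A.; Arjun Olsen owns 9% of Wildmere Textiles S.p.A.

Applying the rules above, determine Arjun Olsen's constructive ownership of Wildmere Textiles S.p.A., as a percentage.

By sibling attribution (R1), Arjun Olsen is treated as also owning Julia Olsen's interest in Bluewater Media Ltd, giving 72% + 28% = 100%.
By sibling attribution (R1), Arjun Olsen is treated as also owning Julia Olsen's interest in Halcyon Mining NL, giving 31% + 56% = 87%.
Chain via Harbor Manufacturing Inc. (R3): 44% × 19% = 8.36% of Wildmere Textiles S.p.A.
Chain via Bluewater Media Ltd (R3): 100% × 26% = 26% of Wildmere Textiles S.p.A.
Chain via Halcyon Mining NL (R3): 87% × 43% = 37.41% of Wildmere Textiles S.p.A.
Direct interest in Wildmere Textiles S.p.A: 9%.
Aggregating (R2): 8.36% + 26% + 37.41% + 9% = 80.77%.

80.77%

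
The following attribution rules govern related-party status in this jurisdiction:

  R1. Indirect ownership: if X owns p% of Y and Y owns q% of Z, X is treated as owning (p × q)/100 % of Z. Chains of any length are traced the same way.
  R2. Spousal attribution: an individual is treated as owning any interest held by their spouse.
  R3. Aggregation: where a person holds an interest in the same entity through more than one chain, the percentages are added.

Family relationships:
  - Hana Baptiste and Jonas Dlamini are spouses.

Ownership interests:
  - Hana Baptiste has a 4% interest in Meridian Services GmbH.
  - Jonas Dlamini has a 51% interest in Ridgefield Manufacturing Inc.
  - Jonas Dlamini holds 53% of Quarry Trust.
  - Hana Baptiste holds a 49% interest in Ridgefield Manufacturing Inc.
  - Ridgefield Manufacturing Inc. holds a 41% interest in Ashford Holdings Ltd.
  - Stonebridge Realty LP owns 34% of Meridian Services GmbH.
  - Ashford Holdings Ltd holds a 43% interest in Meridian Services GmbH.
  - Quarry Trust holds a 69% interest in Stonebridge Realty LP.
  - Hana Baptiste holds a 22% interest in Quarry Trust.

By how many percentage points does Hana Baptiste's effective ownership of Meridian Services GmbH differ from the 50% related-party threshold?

10.775

By spousal attribution (R2), Hana Baptiste is treated as also owning Jonas Dlamini's interest in Ridgefield Manufacturing Inc, giving 49% + 51% = 100%.
By spousal attribution (R2), Hana Baptiste is treated as also owning Jonas Dlamini's interest in Quarry Trust, giving 22% + 53% = 75%.
Chain via Ridgefield Manufacturing Inc. → Ashford Holdings Ltd (R1): 100% × 41% × 43% = 17.63% of Meridian Services GmbH.
Chain via Quarry Trust → Stonebridge Realty LP (R1): 75% × 69% × 34% = 17.595% of Meridian Services GmbH.
Direct interest in Meridian Services GmbH: 4%.
Aggregating (R3): 17.63% + 17.595% + 4% = 39.225%.
39.225% falls short of the 50% threshold by 10.775 percentage points.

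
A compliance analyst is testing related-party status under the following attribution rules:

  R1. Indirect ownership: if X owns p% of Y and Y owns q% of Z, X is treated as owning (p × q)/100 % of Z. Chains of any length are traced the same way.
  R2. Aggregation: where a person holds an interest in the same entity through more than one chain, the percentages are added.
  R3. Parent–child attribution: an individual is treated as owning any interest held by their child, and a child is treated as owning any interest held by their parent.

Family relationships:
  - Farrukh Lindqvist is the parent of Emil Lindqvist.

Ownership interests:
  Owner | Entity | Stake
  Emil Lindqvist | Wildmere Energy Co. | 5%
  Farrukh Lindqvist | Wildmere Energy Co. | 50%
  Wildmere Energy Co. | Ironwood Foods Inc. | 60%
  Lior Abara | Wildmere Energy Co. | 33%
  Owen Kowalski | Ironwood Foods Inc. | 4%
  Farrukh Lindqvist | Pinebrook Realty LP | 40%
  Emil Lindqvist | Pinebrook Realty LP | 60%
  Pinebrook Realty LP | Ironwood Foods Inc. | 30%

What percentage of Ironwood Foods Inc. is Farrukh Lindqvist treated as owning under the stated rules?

63%

By parent–child attribution (R3), Farrukh Lindqvist is treated as also owning Emil Lindqvist's interest in Pinebrook Realty LP, giving 40% + 60% = 100%.
By parent–child attribution (R3), Farrukh Lindqvist is treated as also owning Emil Lindqvist's interest in Wildmere Energy Co, giving 50% + 5% = 55%.
Chain via Pinebrook Realty LP (R1): 100% × 30% = 30% of Ironwood Foods Inc.
Chain via Wildmere Energy Co. (R1): 55% × 60% = 33% of Ironwood Foods Inc.
Aggregating (R2): 30% + 33% = 63%.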